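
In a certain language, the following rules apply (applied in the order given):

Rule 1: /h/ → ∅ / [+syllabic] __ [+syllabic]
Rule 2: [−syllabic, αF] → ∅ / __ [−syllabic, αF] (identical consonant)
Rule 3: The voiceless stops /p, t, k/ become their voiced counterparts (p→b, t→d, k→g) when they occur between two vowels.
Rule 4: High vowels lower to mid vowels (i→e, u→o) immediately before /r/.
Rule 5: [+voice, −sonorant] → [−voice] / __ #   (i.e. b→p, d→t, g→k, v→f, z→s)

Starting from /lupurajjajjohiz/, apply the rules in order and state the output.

luborajajois

Rule 1 (intervocalic h-deletion): /h/ occurs between vowels /o/ and /i/, so it deletes. /lupurajjajjohiz/ → lupurajjajjoiz.
Rule 2 (degemination): /jj/ is a geminate; the first /j/ deletes. /jj/ is a geminate; the first /j/ deletes. /lupurajjajjoiz/ → lupurajajoiz.
Rule 3 (intervocalic voicing): /p/ is a voiceless stop between vowels /u/ and /u/, so it voices to [b]. /lupurajajoiz/ → luburajajoiz.
Rule 4 (pre-rhotic lowering): /u/ is a high vowel immediately before /r/, so it lowers to [o]. /luburajajoiz/ → luborajajoiz.
Rule 5 (final devoicing): /z/ is a voiced obstruent in word-final position, so it devoices to [s]. /luborajajoiz/ → luborajajois.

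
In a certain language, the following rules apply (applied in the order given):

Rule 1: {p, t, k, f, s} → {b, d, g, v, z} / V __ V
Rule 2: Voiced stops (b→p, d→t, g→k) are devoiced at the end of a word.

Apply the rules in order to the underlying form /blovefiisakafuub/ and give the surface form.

Rule 1 (intervocalic voicing): /f/ is a voiceless obstruent between vowels /e/ and /i/, so it voices to [v]. /s/ is a voiceless obstruent between vowels /i/ and /a/, so it voices to [z]. /k/ is a voiceless obstruent between vowels /a/ and /a/, so it voices to [g]. /f/ is a voiceless obstruent between vowels /a/ and /u/, so it voices to [v]. /blovefiisakafuub/ → bloveviizagavuub.
Rule 2 (final devoicing): /b/ is a voiced stop in word-final position, so it devoices to [p]. /bloveviizagavuub/ → bloveviizagavuup.

bloveviizagavuup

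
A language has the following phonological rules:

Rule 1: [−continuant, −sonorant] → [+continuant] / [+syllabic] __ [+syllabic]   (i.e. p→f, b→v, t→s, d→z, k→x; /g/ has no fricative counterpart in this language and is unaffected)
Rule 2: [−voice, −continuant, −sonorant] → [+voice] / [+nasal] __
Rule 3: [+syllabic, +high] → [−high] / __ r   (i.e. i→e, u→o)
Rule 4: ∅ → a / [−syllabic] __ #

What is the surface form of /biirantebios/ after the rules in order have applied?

bierandeviosa

Rule 1 (intervocalic spirantization): /b/ is a stop between vowels /e/ and /i/, so it spirantizes to the fricative [v]. /biirantebios/ → biirantevios.
Rule 2 (post-nasal voicing): /t/ is a voiceless stop immediately after the nasal /n/, so it voices to [d]. /biirantevios/ → biirandevios.
Rule 3 (pre-rhotic lowering): /i/ is a high vowel immediately before /r/, so it lowers to [e]. /biirandevios/ → bierandevios.
Rule 4 (final a-epenthesis): the form ends in the consonant /s/, so [a] is inserted word-finally. /bierandevios/ → bierandeviosa.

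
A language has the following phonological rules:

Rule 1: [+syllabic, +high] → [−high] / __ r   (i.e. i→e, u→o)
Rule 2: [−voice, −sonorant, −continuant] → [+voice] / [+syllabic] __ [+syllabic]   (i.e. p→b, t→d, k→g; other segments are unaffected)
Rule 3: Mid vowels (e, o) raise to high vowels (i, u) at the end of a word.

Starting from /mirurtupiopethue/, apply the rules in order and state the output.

merortubiobethui

Rule 1 (pre-rhotic lowering): /i/ is a high vowel immediately before /r/, so it lowers to [e]. /u/ is a high vowel immediately before /r/, so it lowers to [o]. /mirurtupiopethue/ → merortupiopethue.
Rule 2 (intervocalic voicing): /p/ is a voiceless stop between vowels /u/ and /i/, so it voices to [b]. /p/ is a voiceless stop between vowels /o/ and /e/, so it voices to [b]. /merortupiopethue/ → merortubiobethue.
Rule 3 (final vowel raising): /e/ is a mid vowel in word-final position, so it raises to [i]. /merortubiobethue/ → merortubiobethui.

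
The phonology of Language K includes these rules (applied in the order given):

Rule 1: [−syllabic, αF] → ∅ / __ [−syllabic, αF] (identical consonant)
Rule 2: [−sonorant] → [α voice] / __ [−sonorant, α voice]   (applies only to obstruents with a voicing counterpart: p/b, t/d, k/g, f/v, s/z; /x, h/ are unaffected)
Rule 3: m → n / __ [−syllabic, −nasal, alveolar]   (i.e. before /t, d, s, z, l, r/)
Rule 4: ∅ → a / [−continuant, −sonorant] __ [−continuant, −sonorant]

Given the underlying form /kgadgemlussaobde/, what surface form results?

gagadagenlusaobade

Rule 1 (degemination): /ss/ is a geminate; the first /s/ deletes. /kgadgemlussaobde/ → kgadgemlusaobde.
Rule 2 (regressive voicing assimilation): /k/ precedes the voiced obstruent /g/, so it voices to [g] by assimilation. /kgadgemlusaobde/ → ggadgemlusaobde.
Rule 3 (nasal place assimilation): /m/ precedes the alveolar consonant /l/, so it assimilates in place to [n]. /ggadgemlusaobde/ → ggadgenlusaobde.
Rule 4 (stop-cluster a-epenthesis): /g/ and /g/ form a stop–stop cluster, so [a] is inserted between them. /d/ and /g/ form a stop–stop cluster, so [a] is inserted between them. /b/ and /d/ form a stop–stop cluster, so [a] is inserted between them. /ggadgenlusaobde/ → gagadagenlusaobade.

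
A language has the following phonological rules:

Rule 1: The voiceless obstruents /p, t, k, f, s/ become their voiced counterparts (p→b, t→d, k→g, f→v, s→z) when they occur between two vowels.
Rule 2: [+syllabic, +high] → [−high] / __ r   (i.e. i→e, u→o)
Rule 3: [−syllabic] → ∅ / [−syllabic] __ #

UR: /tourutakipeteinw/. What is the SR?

Rule 1 (intervocalic voicing): /t/ is a voiceless obstruent between vowels /u/ and /a/, so it voices to [d]. /k/ is a voiceless obstruent between vowels /a/ and /i/, so it voices to [g]. /p/ is a voiceless obstruent between vowels /i/ and /e/, so it voices to [b]. /t/ is a voiceless obstruent between vowels /e/ and /e/, so it voices to [d]. /tourutakipeteinw/ → tourudagibedeinw.
Rule 2 (pre-rhotic lowering): /u/ is a high vowel immediately before /r/, so it lowers to [o]. /tourudagibedeinw/ → toorudagibedeinw.
Rule 3 (final cluster simplification): /w/ is the second consonant of a word-final cluster /nw/, so it deletes. /toorudagibedeinw/ → toorudagibedein.

toorudagibedein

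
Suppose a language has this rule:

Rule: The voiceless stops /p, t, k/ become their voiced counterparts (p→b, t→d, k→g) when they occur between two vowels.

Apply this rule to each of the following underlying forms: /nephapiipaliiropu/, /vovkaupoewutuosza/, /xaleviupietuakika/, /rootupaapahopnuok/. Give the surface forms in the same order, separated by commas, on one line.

/nephapiipaliiropu/: /p/ is a voiceless stop between vowels /a/ and /i/, so it voices to [b]. /p/ is a voiceless stop between vowels /i/ and /a/, so it voices to [b]. /p/ is a voiceless stop between vowels /o/ and /u/, so it voices to [b]. → [nephabiibaliirobu].
/vovkaupoewutuosza/: /p/ is a voiceless stop between vowels /u/ and /o/, so it voices to [b]. /t/ is a voiceless stop between vowels /u/ and /u/, so it voices to [d]. → [vovkauboewuduosza].
/xaleviupietuakika/: /p/ is a voiceless stop between vowels /u/ and /i/, so it voices to [b]. /t/ is a voiceless stop between vowels /e/ and /u/, so it voices to [d]. /k/ is a voiceless stop between vowels /a/ and /i/, so it voices to [g]. /k/ is a voiceless stop between vowels /i/ and /a/, so it voices to [g]. → [xaleviubieduagiga].
/rootupaapahopnuok/: /t/ is a voiceless stop between vowels /o/ and /u/, so it voices to [d]. /p/ is a voiceless stop between vowels /u/ and /a/, so it voices to [b]. /p/ is a voiceless stop between vowels /a/ and /a/, so it voices to [b]. → [roodubaabahopnuok].

nephabiibaliirobu, vovkauboewuduosza, xaleviubieduagiga, roodubaabahopnuok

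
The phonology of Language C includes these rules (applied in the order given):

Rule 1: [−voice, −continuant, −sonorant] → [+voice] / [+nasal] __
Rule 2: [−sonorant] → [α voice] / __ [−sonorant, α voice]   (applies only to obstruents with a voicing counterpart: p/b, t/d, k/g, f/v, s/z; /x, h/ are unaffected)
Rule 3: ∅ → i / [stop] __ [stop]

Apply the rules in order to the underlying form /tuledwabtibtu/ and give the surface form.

tuledwapitipitu

Rule 1 (post-nasal voicing): no segment meets the environment; /tuledwabtibtu/ is unchanged.
Rule 2 (regressive voicing assimilation): /b/ precedes the voiceless obstruent /t/, so it devoices to [p] by assimilation. /b/ precedes the voiceless obstruent /t/, so it devoices to [p] by assimilation. /tuledwabtibtu/ → tuledwaptiptu.
Rule 3 (stop-cluster i-epenthesis): /p/ and /t/ form a stop–stop cluster, so [i] is inserted between them. /p/ and /t/ form a stop–stop cluster, so [i] is inserted between them. /tuledwaptiptu/ → tuledwapitipitu.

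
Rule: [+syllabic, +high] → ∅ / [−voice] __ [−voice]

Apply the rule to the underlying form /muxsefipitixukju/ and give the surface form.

/i/ is a high vowel flanked by voiceless consonants /f/ and /p/, so it deletes.
/i/ is a high vowel flanked by voiceless consonants /p/ and /t/, so it deletes.
/i/ is a high vowel flanked by voiceless consonants /t/ and /x/, so it deletes.
/u/ is a high vowel flanked by voiceless consonants /x/ and /k/, so it deletes.
The other instances of /u/ do not occur in the required environment and remain unchanged.
Surface form: [muxsefptxkju].

muxsefptxkju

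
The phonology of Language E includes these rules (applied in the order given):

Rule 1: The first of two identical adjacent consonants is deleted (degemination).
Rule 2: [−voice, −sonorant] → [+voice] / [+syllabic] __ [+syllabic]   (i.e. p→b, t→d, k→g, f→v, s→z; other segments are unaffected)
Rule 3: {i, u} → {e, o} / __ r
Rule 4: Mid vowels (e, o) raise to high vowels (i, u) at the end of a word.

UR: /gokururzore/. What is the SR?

gogororzori

Rule 1 (degemination): no segment meets the environment; /gokururzore/ is unchanged.
Rule 2 (intervocalic voicing): /k/ is a voiceless obstruent between vowels /o/ and /u/, so it voices to [g]. /gokururzore/ → gogururzore.
Rule 3 (pre-rhotic lowering): /u/ is a high vowel immediately before /r/, so it lowers to [o]. /u/ is a high vowel immediately before /r/, so it lowers to [o]. /gogururzore/ → gogororzore.
Rule 4 (final vowel raising): /e/ is a mid vowel in word-final position, so it raises to [i]. /gogororzore/ → gogororzori.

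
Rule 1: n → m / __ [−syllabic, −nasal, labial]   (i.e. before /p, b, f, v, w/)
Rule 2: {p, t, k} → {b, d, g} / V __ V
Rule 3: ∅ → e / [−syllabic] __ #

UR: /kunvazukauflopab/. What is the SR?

Rule 1 (nasal place assimilation): /n/ precedes the labial consonant /v/, so it assimilates in place to [m]. /kunvazukauflopab/ → kumvazukauflopab.
Rule 2 (intervocalic voicing): /k/ is a voiceless stop between vowels /u/ and /a/, so it voices to [g]. /p/ is a voiceless stop between vowels /o/ and /a/, so it voices to [b]. /kumvazukauflopab/ → kumvazugauflobab.
Rule 3 (final e-epenthesis): the form ends in the consonant /b/, so [e] is inserted word-finally. /kumvazugauflobab/ → kumvazugauflobabe.

kumvazugauflobabe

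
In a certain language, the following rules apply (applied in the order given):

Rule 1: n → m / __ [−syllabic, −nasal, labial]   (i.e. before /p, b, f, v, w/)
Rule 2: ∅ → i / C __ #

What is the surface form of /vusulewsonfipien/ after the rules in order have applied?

vusulewsomfipieni

Rule 1 (nasal place assimilation): /n/ precedes the labial consonant /f/, so it assimilates in place to [m]. /vusulewsonfipien/ → vusulewsomfipien.
Rule 2 (final i-epenthesis): the form ends in the consonant /n/, so [i] is inserted word-finally. /vusulewsomfipien/ → vusulewsomfipieni.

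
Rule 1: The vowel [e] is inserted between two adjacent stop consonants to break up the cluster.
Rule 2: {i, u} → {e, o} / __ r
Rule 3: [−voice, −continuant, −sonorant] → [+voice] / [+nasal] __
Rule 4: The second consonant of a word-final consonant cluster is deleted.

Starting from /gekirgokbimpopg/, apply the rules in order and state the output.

Rule 1 (stop-cluster e-epenthesis): /k/ and /b/ form a stop–stop cluster, so [e] is inserted between them. /p/ and /g/ form a stop–stop cluster, so [e] is inserted between them. /gekirgokbimpopg/ → gekirgokebimpopeg.
Rule 2 (pre-rhotic lowering): /i/ is a high vowel immediately before /r/, so it lowers to [e]. /gekirgokebimpopeg/ → gekergokebimpopeg.
Rule 3 (post-nasal voicing): /p/ is a voiceless stop immediately after the nasal /m/, so it voices to [b]. /gekergokebimpopeg/ → gekergokebimbopeg.
Rule 4 (final cluster simplification): no segment meets the environment; /gekergokebimbopeg/ is unchanged.

gekergokebimbopeg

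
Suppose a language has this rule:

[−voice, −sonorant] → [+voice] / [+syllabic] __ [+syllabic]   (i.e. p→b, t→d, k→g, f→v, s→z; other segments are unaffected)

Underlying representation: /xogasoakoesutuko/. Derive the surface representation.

/s/ is a voiceless obstruent between vowels /a/ and /o/, so it voices to [z].
/k/ is a voiceless obstruent between vowels /a/ and /o/, so it voices to [g].
/s/ is a voiceless obstruent between vowels /e/ and /u/, so it voices to [z].
/t/ is a voiceless obstruent between vowels /u/ and /u/, so it voices to [d].
/k/ is a voiceless obstruent between vowels /u/ and /o/, so it voices to [g].
Surface form: [xogazoagoezudugo].

xogazoagoezudugo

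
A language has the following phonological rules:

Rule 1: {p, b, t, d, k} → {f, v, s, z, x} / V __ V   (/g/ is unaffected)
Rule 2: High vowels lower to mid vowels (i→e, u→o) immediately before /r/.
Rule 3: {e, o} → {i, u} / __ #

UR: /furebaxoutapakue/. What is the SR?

forevaxousafaxui

Rule 1 (intervocalic spirantization): /b/ is a stop between vowels /e/ and /a/, so it spirantizes to the fricative [v]. /t/ is a stop between vowels /u/ and /a/, so it spirantizes to the fricative [s]. /p/ is a stop between vowels /a/ and /a/, so it spirantizes to the fricative [f]. /k/ is a stop between vowels /a/ and /u/, so it spirantizes to the fricative [x]. /furebaxoutapakue/ → furevaxousafaxue.
Rule 2 (pre-rhotic lowering): /u/ is a high vowel immediately before /r/, so it lowers to [o]. /furevaxousafaxue/ → forevaxousafaxue.
Rule 3 (final vowel raising): /e/ is a mid vowel in word-final position, so it raises to [i]. /forevaxousafaxue/ → forevaxousafaxui.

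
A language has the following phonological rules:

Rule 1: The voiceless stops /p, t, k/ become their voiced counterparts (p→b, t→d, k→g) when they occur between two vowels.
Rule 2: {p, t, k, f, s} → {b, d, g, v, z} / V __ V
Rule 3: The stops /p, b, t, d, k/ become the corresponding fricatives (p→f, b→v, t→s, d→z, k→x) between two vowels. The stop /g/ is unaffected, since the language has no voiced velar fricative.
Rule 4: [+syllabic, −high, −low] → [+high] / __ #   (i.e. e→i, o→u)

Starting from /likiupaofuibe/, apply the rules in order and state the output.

Rule 1 (intervocalic voicing): /k/ is a voiceless stop between vowels /i/ and /i/, so it voices to [g]. /p/ is a voiceless stop between vowels /u/ and /a/, so it voices to [b]. /likiupaofuibe/ → ligiubaofuibe.
Rule 2 (intervocalic voicing): /f/ is a voiceless obstruent between vowels /o/ and /u/, so it voices to [v]. /ligiubaofuibe/ → ligiubaovuibe.
Rule 3 (intervocalic spirantization): /b/ is a stop between vowels /u/ and /a/, so it spirantizes to the fricative [v]. /b/ is a stop between vowels /i/ and /e/, so it spirantizes to the fricative [v]. /ligiubaovuibe/ → ligiuvaovuive.
Rule 4 (final vowel raising): /e/ is a mid vowel in word-final position, so it raises to [i]. /ligiuvaovuive/ → ligiuvaovuivi.

ligiuvaovuivi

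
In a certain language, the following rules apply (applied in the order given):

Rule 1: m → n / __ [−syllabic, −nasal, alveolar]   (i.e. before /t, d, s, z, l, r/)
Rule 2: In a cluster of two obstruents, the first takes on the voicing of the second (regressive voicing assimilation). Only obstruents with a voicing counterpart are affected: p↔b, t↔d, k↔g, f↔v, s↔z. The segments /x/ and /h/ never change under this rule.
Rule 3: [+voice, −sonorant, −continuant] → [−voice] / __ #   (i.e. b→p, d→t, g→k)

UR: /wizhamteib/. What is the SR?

wishanteip

Rule 1 (nasal place assimilation): /m/ precedes the alveolar consonant /t/, so it assimilates in place to [n]. /wizhamteib/ → wizhanteib.
Rule 2 (regressive voicing assimilation): /z/ precedes the voiceless obstruent /h/, so it devoices to [s] by assimilation. /wizhanteib/ → wishanteib.
Rule 3 (final devoicing): /b/ is a voiced stop in word-final position, so it devoices to [p]. /wishanteib/ → wishanteip.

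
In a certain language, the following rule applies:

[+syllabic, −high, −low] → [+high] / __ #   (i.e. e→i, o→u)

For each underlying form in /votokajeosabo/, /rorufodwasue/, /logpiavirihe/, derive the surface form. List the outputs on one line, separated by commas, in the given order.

votokajeosabu, rorufodwasui, logpiavirihi

/votokajeosabo/: /o/ is a mid vowel in word-final position, so it raises to [u]. → [votokajeosabu].
/rorufodwasue/: /e/ is a mid vowel in word-final position, so it raises to [i]. → [rorufodwasui].
/logpiavirihe/: /e/ is a mid vowel in word-final position, so it raises to [i]. → [logpiavirihi].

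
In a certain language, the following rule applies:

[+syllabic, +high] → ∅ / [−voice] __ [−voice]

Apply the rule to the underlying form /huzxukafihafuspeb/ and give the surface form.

/u/ is a high vowel flanked by voiceless consonants /x/ and /k/, so it deletes.
/i/ is a high vowel flanked by voiceless consonants /f/ and /h/, so it deletes.
/u/ is a high vowel flanked by voiceless consonants /f/ and /s/, so it deletes.
The other instance of /u/ does not occur in the required environment and remains unchanged.
Surface form: [huzxkafhafspeb].

huzxkafhafspeb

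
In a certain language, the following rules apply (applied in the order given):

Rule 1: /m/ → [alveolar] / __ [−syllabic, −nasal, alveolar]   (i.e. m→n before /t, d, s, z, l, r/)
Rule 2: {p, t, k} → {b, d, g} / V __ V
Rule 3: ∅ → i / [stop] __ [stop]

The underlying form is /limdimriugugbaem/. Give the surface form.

lindinriugugibaem

Rule 1 (nasal place assimilation): /m/ precedes the alveolar consonant /d/, so it assimilates in place to [n]. /m/ precedes the alveolar consonant /r/, so it assimilates in place to [n]. /limdimriugugbaem/ → lindinriugugbaem.
Rule 2 (intervocalic voicing): no segment meets the environment; /lindinriugugbaem/ is unchanged.
Rule 3 (stop-cluster i-epenthesis): /g/ and /b/ form a stop–stop cluster, so [i] is inserted between them. /lindinriugugbaem/ → lindinriugugibaem.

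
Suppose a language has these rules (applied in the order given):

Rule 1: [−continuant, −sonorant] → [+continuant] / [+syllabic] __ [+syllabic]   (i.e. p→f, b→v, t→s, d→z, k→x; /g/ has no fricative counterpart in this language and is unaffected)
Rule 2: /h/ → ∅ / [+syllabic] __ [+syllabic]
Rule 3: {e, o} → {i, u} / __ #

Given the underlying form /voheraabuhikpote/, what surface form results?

voeraavuikposi

Rule 1 (intervocalic spirantization): /b/ is a stop between vowels /a/ and /u/, so it spirantizes to the fricative [v]. /t/ is a stop between vowels /o/ and /e/, so it spirantizes to the fricative [s]. /voheraabuhikpote/ → voheraavuhikpose.
Rule 2 (intervocalic h-deletion): /h/ occurs between vowels /o/ and /e/, so it deletes. /h/ occurs between vowels /u/ and /i/, so it deletes. /voheraavuhikpose/ → voeraavuikpose.
Rule 3 (final vowel raising): /e/ is a mid vowel in word-final position, so it raises to [i]. /voeraavuikpose/ → voeraavuikposi.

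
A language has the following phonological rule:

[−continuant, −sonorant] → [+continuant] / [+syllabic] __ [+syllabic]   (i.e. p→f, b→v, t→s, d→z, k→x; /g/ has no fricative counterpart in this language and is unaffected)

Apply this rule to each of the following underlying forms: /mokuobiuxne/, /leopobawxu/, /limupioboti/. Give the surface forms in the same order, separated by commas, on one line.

moxuoviuxne, leofovawxu, limufiovosi

/mokuobiuxne/: /k/ is a stop between vowels /o/ and /u/, so it spirantizes to the fricative [x]. /b/ is a stop between vowels /o/ and /i/, so it spirantizes to the fricative [v]. → [moxuoviuxne].
/leopobawxu/: /p/ is a stop between vowels /o/ and /o/, so it spirantizes to the fricative [f]. /b/ is a stop between vowels /o/ and /a/, so it spirantizes to the fricative [v]. → [leofovawxu].
/limupioboti/: /p/ is a stop between vowels /u/ and /i/, so it spirantizes to the fricative [f]. /b/ is a stop between vowels /o/ and /o/, so it spirantizes to the fricative [v]. /t/ is a stop between vowels /o/ and /i/, so it spirantizes to the fricative [s]. → [limufiovosi].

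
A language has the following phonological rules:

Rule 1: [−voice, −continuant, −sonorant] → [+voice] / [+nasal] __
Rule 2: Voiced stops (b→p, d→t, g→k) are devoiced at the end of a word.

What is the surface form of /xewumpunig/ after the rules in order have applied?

Rule 1 (post-nasal voicing): /p/ is a voiceless stop immediately after the nasal /m/, so it voices to [b]. /xewumpunig/ → xewumbunig.
Rule 2 (final devoicing): /g/ is a voiced stop in word-final position, so it devoices to [k]. /xewumbunig/ → xewumbunik.

xewumbunik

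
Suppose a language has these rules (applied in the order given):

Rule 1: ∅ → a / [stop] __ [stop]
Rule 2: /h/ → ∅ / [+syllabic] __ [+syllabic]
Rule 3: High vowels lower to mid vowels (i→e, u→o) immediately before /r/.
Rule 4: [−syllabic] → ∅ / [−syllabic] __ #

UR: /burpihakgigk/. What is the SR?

Rule 1 (stop-cluster a-epenthesis): /k/ and /g/ form a stop–stop cluster, so [a] is inserted between them. /g/ and /k/ form a stop–stop cluster, so [a] is inserted between them. /burpihakgigk/ → burpihakagigak.
Rule 2 (intervocalic h-deletion): /h/ occurs between vowels /i/ and /a/, so it deletes. /burpihakagigak/ → burpiakagigak.
Rule 3 (pre-rhotic lowering): /u/ is a high vowel immediately before /r/, so it lowers to [o]. /burpiakagigak/ → borpiakagigak.
Rule 4 (final cluster simplification): no segment meets the environment; /borpiakagigak/ is unchanged.

borpiakagigak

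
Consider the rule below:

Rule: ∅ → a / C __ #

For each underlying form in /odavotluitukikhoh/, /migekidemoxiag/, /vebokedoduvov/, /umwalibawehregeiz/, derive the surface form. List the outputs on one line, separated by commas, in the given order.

/odavotluitukikhoh/: the form ends in the consonant /h/, so [a] is inserted word-finally. → [odavotluitukikhoha].
/migekidemoxiag/: the form ends in the consonant /g/, so [a] is inserted word-finally. → [migekidemoxiaga].
/vebokedoduvov/: the form ends in the consonant /v/, so [a] is inserted word-finally. → [vebokedoduvova].
/umwalibawehregeiz/: the form ends in the consonant /z/, so [a] is inserted word-finally. → [umwalibawehregeiza].

odavotluitukikhoha, migekidemoxiaga, vebokedoduvova, umwalibawehregeiza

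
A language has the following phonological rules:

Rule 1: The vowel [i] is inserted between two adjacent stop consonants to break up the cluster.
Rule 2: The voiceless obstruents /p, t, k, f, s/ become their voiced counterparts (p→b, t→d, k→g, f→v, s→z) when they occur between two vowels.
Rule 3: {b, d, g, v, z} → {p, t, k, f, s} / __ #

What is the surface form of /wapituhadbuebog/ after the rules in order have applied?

wabiduhadibuebok

Rule 1 (stop-cluster i-epenthesis): /d/ and /b/ form a stop–stop cluster, so [i] is inserted between them. /wapituhadbuebog/ → wapituhadibuebog.
Rule 2 (intervocalic voicing): /p/ is a voiceless obstruent between vowels /a/ and /i/, so it voices to [b]. /t/ is a voiceless obstruent between vowels /i/ and /u/, so it voices to [d]. /wapituhadibuebog/ → wabiduhadibuebog.
Rule 3 (final devoicing): /g/ is a voiced obstruent in word-final position, so it devoices to [k]. /wabiduhadibuebog/ → wabiduhadibuebok.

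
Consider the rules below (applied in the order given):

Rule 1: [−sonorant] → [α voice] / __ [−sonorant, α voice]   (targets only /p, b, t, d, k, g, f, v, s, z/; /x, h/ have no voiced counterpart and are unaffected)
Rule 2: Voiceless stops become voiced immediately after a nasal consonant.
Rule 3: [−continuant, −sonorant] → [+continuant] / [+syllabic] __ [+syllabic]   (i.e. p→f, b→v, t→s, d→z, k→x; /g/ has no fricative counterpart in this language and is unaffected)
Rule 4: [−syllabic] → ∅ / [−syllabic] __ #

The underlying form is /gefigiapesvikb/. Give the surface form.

gefigiafezvig

Rule 1 (regressive voicing assimilation): /s/ precedes the voiced obstruent /v/, so it voices to [z] by assimilation. /k/ precedes the voiced obstruent /b/, so it voices to [g] by assimilation. /gefigiapesvikb/ → gefigiapezvigb.
Rule 2 (post-nasal voicing): no segment meets the environment; /gefigiapezvigb/ is unchanged.
Rule 3 (intervocalic spirantization): /p/ is a stop between vowels /a/ and /e/, so it spirantizes to the fricative [f]. /gefigiapezvigb/ → gefigiafezvigb.
Rule 4 (final cluster simplification): /b/ is the second consonant of a word-final cluster /gb/, so it deletes. /gefigiafezvigb/ → gefigiafezvig.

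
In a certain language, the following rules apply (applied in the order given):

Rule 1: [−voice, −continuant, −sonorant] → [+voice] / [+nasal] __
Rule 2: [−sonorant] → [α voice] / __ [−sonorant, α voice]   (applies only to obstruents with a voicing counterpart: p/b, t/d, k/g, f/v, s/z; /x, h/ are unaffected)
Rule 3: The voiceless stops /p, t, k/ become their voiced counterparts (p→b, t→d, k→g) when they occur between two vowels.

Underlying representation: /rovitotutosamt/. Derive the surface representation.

Rule 1 (post-nasal voicing): /t/ is a voiceless stop immediately after the nasal /m/, so it voices to [d]. /rovitotutosamt/ → rovitotutosamd.
Rule 2 (regressive voicing assimilation): no segment meets the environment; /rovitotutosamd/ is unchanged.
Rule 3 (intervocalic voicing): /t/ is a voiceless stop between vowels /i/ and /o/, so it voices to [d]. /t/ is a voiceless stop between vowels /o/ and /u/, so it voices to [d]. /t/ is a voiceless stop between vowels /u/ and /o/, so it voices to [d]. /rovitotutosamd/ → rovidodudosamd.

rovidodudosamd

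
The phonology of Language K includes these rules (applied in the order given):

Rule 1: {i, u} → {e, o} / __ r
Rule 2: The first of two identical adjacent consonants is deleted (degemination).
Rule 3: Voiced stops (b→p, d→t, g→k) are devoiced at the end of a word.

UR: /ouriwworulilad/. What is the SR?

Rule 1 (pre-rhotic lowering): /u/ is a high vowel immediately before /r/, so it lowers to [o]. /ouriwworulilad/ → ooriwworulilad.
Rule 2 (degemination): /ww/ is a geminate; the first /w/ deletes. /ooriwworulilad/ → ooriworulilad.
Rule 3 (final devoicing): /d/ is a voiced stop in word-final position, so it devoices to [t]. /ooriworulilad/ → ooriworulilat.

ooriworulilat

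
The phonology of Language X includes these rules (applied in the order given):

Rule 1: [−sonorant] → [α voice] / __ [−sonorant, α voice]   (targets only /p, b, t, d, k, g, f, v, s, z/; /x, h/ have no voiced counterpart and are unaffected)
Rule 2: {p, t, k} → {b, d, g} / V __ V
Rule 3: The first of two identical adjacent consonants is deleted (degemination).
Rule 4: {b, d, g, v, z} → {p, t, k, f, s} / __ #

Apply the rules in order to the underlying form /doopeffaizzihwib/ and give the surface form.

Rule 1 (regressive voicing assimilation): no segment meets the environment; /doopeffaizzihwib/ is unchanged.
Rule 2 (intervocalic voicing): /p/ is a voiceless stop between vowels /o/ and /e/, so it voices to [b]. /doopeffaizzihwib/ → doobeffaizzihwib.
Rule 3 (degemination): /ff/ is a geminate; the first /f/ deletes. /zz/ is a geminate; the first /z/ deletes. /doobeffaizzihwib/ → doobefaizihwib.
Rule 4 (final devoicing): /b/ is a voiced obstruent in word-final position, so it devoices to [p]. /doobefaizihwib/ → doobefaizihwip.

doobefaizihwip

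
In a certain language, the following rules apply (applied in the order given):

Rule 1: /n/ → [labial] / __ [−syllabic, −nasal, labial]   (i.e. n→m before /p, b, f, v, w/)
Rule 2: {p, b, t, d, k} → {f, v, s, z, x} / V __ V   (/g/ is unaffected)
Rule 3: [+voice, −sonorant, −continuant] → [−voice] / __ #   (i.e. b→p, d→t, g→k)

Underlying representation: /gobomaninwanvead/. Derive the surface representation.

Rule 1 (nasal place assimilation): /n/ precedes the labial consonant /w/, so it assimilates in place to [m]. /n/ precedes the labial consonant /v/, so it assimilates in place to [m]. /gobomaninwanvead/ → gobomanimwamvead.
Rule 2 (intervocalic spirantization): /b/ is a stop between vowels /o/ and /o/, so it spirantizes to the fricative [v]. /gobomanimwamvead/ → govomanimwamvead.
Rule 3 (final devoicing): /d/ is a voiced stop in word-final position, so it devoices to [t]. /govomanimwamvead/ → govomanimwamveat.

govomanimwamveat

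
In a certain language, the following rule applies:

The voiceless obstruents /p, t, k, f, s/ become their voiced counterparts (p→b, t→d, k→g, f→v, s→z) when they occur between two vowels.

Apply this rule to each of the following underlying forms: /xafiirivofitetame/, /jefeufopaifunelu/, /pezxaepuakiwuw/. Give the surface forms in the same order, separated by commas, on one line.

/xafiirivofitetame/: /f/ is a voiceless obstruent between vowels /a/ and /i/, so it voices to [v]. /f/ is a voiceless obstruent between vowels /o/ and /i/, so it voices to [v]. /t/ is a voiceless obstruent between vowels /i/ and /e/, so it voices to [d]. /t/ is a voiceless obstruent between vowels /e/ and /a/, so it voices to [d]. → [xaviirivovidedame].
/jefeufopaifunelu/: /f/ is a voiceless obstruent between vowels /e/ and /e/, so it voices to [v]. /f/ is a voiceless obstruent between vowels /u/ and /o/, so it voices to [v]. /p/ is a voiceless obstruent between vowels /o/ and /a/, so it voices to [b]. /f/ is a voiceless obstruent between vowels /i/ and /u/, so it voices to [v]. → [jeveuvobaivunelu].
/pezxaepuakiwuw/: /p/ is a voiceless obstruent between vowels /e/ and /u/, so it voices to [b]. /k/ is a voiceless obstruent between vowels /a/ and /i/, so it voices to [g]. → [pezxaebuagiwuw].

xaviirivovidedame, jeveuvobaivunelu, pezxaebuagiwuw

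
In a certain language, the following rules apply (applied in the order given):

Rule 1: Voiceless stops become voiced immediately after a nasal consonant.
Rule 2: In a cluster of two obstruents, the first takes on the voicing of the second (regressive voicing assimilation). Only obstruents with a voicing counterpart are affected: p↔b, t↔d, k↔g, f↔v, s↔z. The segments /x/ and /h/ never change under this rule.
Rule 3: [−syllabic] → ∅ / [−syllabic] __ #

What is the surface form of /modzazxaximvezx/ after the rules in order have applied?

modzasxaximves

Rule 1 (post-nasal voicing): no segment meets the environment; /modzazxaximvezx/ is unchanged.
Rule 2 (regressive voicing assimilation): /z/ precedes the voiceless obstruent /x/, so it devoices to [s] by assimilation. /z/ precedes the voiceless obstruent /x/, so it devoices to [s] by assimilation. /modzazxaximvezx/ → modzasxaximvesx.
Rule 3 (final cluster simplification): /x/ is the second consonant of a word-final cluster /sx/, so it deletes. /modzasxaximvesx/ → modzasxaximves.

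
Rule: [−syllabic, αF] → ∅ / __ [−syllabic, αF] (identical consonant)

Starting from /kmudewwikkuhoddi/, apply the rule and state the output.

/ww/ is a geminate; the first /w/ deletes.
/kk/ is a geminate; the first /k/ deletes.
/dd/ is a geminate; the first /d/ deletes.
Surface form: [kmudewikuhodi].

kmudewikuhodi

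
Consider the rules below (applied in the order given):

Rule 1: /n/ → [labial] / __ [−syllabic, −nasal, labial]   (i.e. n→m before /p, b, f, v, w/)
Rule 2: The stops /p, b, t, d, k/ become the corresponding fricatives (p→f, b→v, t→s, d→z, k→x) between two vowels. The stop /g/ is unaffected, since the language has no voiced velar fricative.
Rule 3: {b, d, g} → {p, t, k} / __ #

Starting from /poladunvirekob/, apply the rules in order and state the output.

Rule 1 (nasal place assimilation): /n/ precedes the labial consonant /v/, so it assimilates in place to [m]. /poladunvirekob/ → poladumvirekob.
Rule 2 (intervocalic spirantization): /d/ is a stop between vowels /a/ and /u/, so it spirantizes to the fricative [z]. /k/ is a stop between vowels /e/ and /o/, so it spirantizes to the fricative [x]. /poladumvirekob/ → polazumvirexob.
Rule 3 (final devoicing): /b/ is a voiced stop in word-final position, so it devoices to [p]. /polazumvirexob/ → polazumvirexop.

polazumvirexop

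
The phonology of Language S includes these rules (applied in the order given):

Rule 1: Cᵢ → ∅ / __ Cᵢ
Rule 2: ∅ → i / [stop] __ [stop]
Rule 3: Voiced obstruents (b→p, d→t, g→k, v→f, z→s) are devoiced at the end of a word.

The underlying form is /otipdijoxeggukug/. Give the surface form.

Rule 1 (degemination): /gg/ is a geminate; the first /g/ deletes. /otipdijoxeggukug/ → otipdijoxegukug.
Rule 2 (stop-cluster i-epenthesis): /p/ and /d/ form a stop–stop cluster, so [i] is inserted between them. /otipdijoxegukug/ → otipidijoxegukug.
Rule 3 (final devoicing): /g/ is a voiced obstruent in word-final position, so it devoices to [k]. /otipidijoxegukug/ → otipidijoxegukuk.

otipidijoxegukuk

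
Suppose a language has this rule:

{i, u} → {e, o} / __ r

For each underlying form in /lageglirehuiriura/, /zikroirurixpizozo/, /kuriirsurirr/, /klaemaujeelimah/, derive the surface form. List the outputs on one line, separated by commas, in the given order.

lageglerehueriora, zikroerorixpizozo, koriersorerr, klaemaujeelimah

/lageglirehuiriura/: /i/ is a high vowel immediately before /r/, so it lowers to [e]. /i/ is a high vowel immediately before /r/, so it lowers to [e]. /u/ is a high vowel immediately before /r/, so it lowers to [o]. → [lageglerehueriora].
/zikroirurixpizozo/: /i/ is a high vowel immediately before /r/, so it lowers to [e]. /u/ is a high vowel immediately before /r/, so it lowers to [o]. → [zikroerorixpizozo].
/kuriirsurirr/: /u/ is a high vowel immediately before /r/, so it lowers to [o]. /i/ is a high vowel immediately before /r/, so it lowers to [e]. /u/ is a high vowel immediately before /r/, so it lowers to [o]. /i/ is a high vowel immediately before /r/, so it lowers to [e]. → [koriersorerr].
/klaemaujeelimah/: the rule's environment is not met; surfaces unchanged as [klaemaujeelimah].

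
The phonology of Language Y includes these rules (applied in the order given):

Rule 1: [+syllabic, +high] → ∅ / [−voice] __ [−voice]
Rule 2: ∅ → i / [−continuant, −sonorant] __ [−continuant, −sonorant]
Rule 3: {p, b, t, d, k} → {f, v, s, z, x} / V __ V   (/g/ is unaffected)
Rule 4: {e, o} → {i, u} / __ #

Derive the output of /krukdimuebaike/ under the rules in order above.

Rule 1 (high vowel syncope): no segment meets the environment; /krukdimuebaike/ is unchanged.
Rule 2 (stop-cluster i-epenthesis): /k/ and /d/ form a stop–stop cluster, so [i] is inserted between them. /krukdimuebaike/ → krukidimuebaike.
Rule 3 (intervocalic spirantization): /k/ is a stop between vowels /u/ and /i/, so it spirantizes to the fricative [x]. /d/ is a stop between vowels /i/ and /i/, so it spirantizes to the fricative [z]. /b/ is a stop between vowels /e/ and /a/, so it spirantizes to the fricative [v]. /k/ is a stop between vowels /i/ and /e/, so it spirantizes to the fricative [x]. /krukidimuebaike/ → kruxizimuevaixe.
Rule 4 (final vowel raising): /e/ is a mid vowel in word-final position, so it raises to [i]. /kruxizimuevaixe/ → kruxizimuevaixi.

kruxizimuevaixi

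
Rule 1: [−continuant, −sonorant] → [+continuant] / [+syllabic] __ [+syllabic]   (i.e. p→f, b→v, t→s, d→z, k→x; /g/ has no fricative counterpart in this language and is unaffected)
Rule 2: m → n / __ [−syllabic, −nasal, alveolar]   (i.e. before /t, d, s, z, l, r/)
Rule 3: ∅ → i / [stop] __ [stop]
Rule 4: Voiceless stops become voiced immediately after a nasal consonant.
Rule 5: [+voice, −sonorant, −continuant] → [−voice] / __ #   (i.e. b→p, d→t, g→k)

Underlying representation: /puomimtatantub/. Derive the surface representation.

puomindasandup

Rule 1 (intervocalic spirantization): /t/ is a stop between vowels /a/ and /a/, so it spirantizes to the fricative [s]. /puomimtatantub/ → puomimtasantub.
Rule 2 (nasal place assimilation): /m/ precedes the alveolar consonant /t/, so it assimilates in place to [n]. /puomimtasantub/ → puomintasantub.
Rule 3 (stop-cluster i-epenthesis): no segment meets the environment; /puomintasantub/ is unchanged.
Rule 4 (post-nasal voicing): /t/ is a voiceless stop immediately after the nasal /n/, so it voices to [d]. /t/ is a voiceless stop immediately after the nasal /n/, so it voices to [d]. /puomintasantub/ → puomindasandub.
Rule 5 (final devoicing): /b/ is a voiced stop in word-final position, so it devoices to [p]. /puomindasandub/ → puomindasandup.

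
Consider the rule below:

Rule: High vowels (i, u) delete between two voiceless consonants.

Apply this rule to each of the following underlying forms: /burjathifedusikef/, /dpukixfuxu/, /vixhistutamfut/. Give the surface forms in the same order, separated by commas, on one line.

/burjathifedusikef/: /i/ is a high vowel flanked by voiceless consonants /h/ and /f/, so it deletes. /i/ is a high vowel flanked by voiceless consonants /s/ and /k/, so it deletes. → [burjathfeduskef].
/dpukixfuxu/: /u/ is a high vowel flanked by voiceless consonants /p/ and /k/, so it deletes. /i/ is a high vowel flanked by voiceless consonants /k/ and /x/, so it deletes. /u/ is a high vowel flanked by voiceless consonants /f/ and /x/, so it deletes. → [dpkxfxu].
/vixhistutamfut/: /i/ is a high vowel flanked by voiceless consonants /h/ and /s/, so it deletes. /u/ is a high vowel flanked by voiceless consonants /t/ and /t/, so it deletes. /u/ is a high vowel flanked by voiceless consonants /f/ and /t/, so it deletes. → [vixhsttamft].

burjathfeduskef, dpkxfxu, vixhsttamft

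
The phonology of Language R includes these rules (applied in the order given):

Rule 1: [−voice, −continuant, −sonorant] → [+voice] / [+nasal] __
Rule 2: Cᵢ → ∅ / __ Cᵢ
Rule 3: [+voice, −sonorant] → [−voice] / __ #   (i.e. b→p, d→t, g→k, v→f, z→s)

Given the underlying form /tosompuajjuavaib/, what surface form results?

tosombuajuavaip

Rule 1 (post-nasal voicing): /p/ is a voiceless stop immediately after the nasal /m/, so it voices to [b]. /tosompuajjuavaib/ → tosombuajjuavaib.
Rule 2 (degemination): /jj/ is a geminate; the first /j/ deletes. /tosombuajjuavaib/ → tosombuajuavaib.
Rule 3 (final devoicing): /b/ is a voiced obstruent in word-final position, so it devoices to [p]. /tosombuajuavaib/ → tosombuajuavaip.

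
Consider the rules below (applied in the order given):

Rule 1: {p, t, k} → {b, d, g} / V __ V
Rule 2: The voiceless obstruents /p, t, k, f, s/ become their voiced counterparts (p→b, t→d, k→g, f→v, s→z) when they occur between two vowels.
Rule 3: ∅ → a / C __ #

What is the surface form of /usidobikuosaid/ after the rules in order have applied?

uzidobiguozaida

Rule 1 (intervocalic voicing): /k/ is a voiceless stop between vowels /i/ and /u/, so it voices to [g]. /usidobikuosaid/ → usidobiguosaid.
Rule 2 (intervocalic voicing): /s/ is a voiceless obstruent between vowels /u/ and /i/, so it voices to [z]. /s/ is a voiceless obstruent between vowels /o/ and /a/, so it voices to [z]. /usidobiguosaid/ → uzidobiguozaid.
Rule 3 (final a-epenthesis): the form ends in the consonant /d/, so [a] is inserted word-finally. /uzidobiguozaid/ → uzidobiguozaida.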